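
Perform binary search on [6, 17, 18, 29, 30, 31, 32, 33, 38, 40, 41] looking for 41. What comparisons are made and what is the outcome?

Binary search for 41 in [6, 17, 18, 29, 30, 31, 32, 33, 38, 40, 41]:

lo=0, hi=10, mid=5, arr[mid]=31 -> 31 < 41, search right half
lo=6, hi=10, mid=8, arr[mid]=38 -> 38 < 41, search right half
lo=9, hi=10, mid=9, arr[mid]=40 -> 40 < 41, search right half
lo=10, hi=10, mid=10, arr[mid]=41 -> Found target at index 10!

Binary search finds 41 at index 10 after 4 comparisons. The search repeatedly halves the search space by comparing with the middle element.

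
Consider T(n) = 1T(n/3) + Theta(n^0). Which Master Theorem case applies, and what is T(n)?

Master Theorem for T(n) = 1T(n/3) + O(n^0):

a = 1, b = 3, c = 0
log_b(a) = log_3(1) = 0.0000

Case 2: c = 0 = log_3(1) = 0.0000
T(n) = O(n^0 log n) = O(log n)

For T(n) = 1T(n/3) + O(n^0): log_3(1) = 0.0000. This is Case 2 of the Master Theorem (c = log_b(a), equal work at all levels), giving O(log n).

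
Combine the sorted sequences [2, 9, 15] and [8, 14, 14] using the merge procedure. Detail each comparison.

Merging process:

Compare 2 vs 8: take 2 from left. Merged: [2]
Compare 9 vs 8: take 8 from right. Merged: [2, 8]
Compare 9 vs 14: take 9 from left. Merged: [2, 8, 9]
Compare 15 vs 14: take 14 from right. Merged: [2, 8, 9, 14]
Compare 15 vs 14: take 14 from right. Merged: [2, 8, 9, 14, 14]
Append remaining from left: [15]. Merged: [2, 8, 9, 14, 14, 15]

Final merged array: [2, 8, 9, 14, 14, 15]
Total comparisons: 5

The merged array is [2, 8, 9, 14, 14, 15], requiring 5 comparisons. The merge step runs in O(n) time where n is the total number of elements.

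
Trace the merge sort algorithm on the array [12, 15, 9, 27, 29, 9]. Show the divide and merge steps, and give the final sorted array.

Merge sort trace:

Split: [12, 15, 9, 27, 29, 9] -> [12, 15, 9] and [27, 29, 9]
  Split: [12, 15, 9] -> [12] and [15, 9]
    Split: [15, 9] -> [15] and [9]
    Merge: [15] + [9] -> [9, 15]
  Merge: [12] + [9, 15] -> [9, 12, 15]
  Split: [27, 29, 9] -> [27] and [29, 9]
    Split: [29, 9] -> [29] and [9]
    Merge: [29] + [9] -> [9, 29]
  Merge: [27] + [9, 29] -> [9, 27, 29]
Merge: [9, 12, 15] + [9, 27, 29] -> [9, 9, 12, 15, 27, 29]

Final sorted array: [9, 9, 12, 15, 27, 29]

The merge sort proceeds by recursively splitting the array and merging sorted halves.
After all merges, the sorted array is [9, 9, 12, 15, 27, 29].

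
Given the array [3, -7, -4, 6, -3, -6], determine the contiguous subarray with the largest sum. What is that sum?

Using Kadane's algorithm on [3, -7, -4, 6, -3, -6]:

Scanning through the array:
Position 1 (value -7): max_ending_here = -4, max_so_far = 3
Position 2 (value -4): max_ending_here = -4, max_so_far = 3
Position 3 (value 6): max_ending_here = 6, max_so_far = 6
Position 4 (value -3): max_ending_here = 3, max_so_far = 6
Position 5 (value -6): max_ending_here = -3, max_so_far = 6

Maximum subarray: [6]
Maximum sum: 6

The maximum subarray is [6] with sum 6. This subarray runs from index 3 to index 3.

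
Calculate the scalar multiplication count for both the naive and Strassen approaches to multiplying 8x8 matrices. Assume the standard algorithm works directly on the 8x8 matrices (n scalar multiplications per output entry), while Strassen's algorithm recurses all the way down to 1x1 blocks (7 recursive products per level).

Matrix multiplication for 8x8 matrices:

Standard algorithm: 8^3 = 512 multiplications
Strassen's algorithm: 7^(log2(8)) = 7^3 = 343 multiplications
Savings: 512 - 343 = 169 multiplications

Standard: 512 multiplications (8^3). Strassen: 343 multiplications (7^3). Strassen reduces 8 recursive multiplications to 7 at each level.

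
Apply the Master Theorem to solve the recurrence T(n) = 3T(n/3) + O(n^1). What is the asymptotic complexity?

Master Theorem for T(n) = 3T(n/3) + O(n^1):

a = 3, b = 3, c = 1
log_b(a) = log_3(3) = 1.0000

Case 2: c = 1 = log_3(3) = 1.0000
T(n) = O(n^1 log n) = O(n log n)

For T(n) = 3T(n/3) + O(n^1): log_3(3) = 1.0000. This is Case 2 of the Master Theorem (c = log_b(a), equal work at all levels), giving O(n log n).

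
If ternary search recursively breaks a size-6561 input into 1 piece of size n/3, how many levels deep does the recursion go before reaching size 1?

For divide and conquer with division factor 3:

Problem sizes at each level:
Level 0: 6561
Level 1: 2187
Level 2: 729
Level 3: 243
Level 4: 81
Level 5: 27
Level 6: 9
Level 7: 3
Level 8: 1

The root is level 0 and the size-1 base case is level 8 (the tree spans levels 0 through 8, i.e. 9 levels counting the root), so the depth is the number of divisions: log_3(6561) = 8

The recursion tree depth is log_3(6561) = 8. At each level, the problem size is divided by 3, so it takes 8 divisions to reduce to a base case of size 1. The algorithm makes 1 recursive call at each level.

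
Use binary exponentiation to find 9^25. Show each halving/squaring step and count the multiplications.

Computing 9^25 by squaring (build up from 9^1; each line after the first costs one multiplication):

9^1 = 9
9^2 = (9^1)^2 = 9^2 = 81
9^3 = 9 * 9^2 = 9 * 81 = 729
9^6 = (9^3)^2 = 729^2 = 531441
9^12 = (9^6)^2 = 531441^2 = 282429536481
9^24 = (9^12)^2 = 282429536481^2 = 79766443076872509863361
9^25 = 9 * 9^24 = 9 * 79766443076872509863361 = 717897987691852588770249

Result: 717897987691852588770249
Multiplications needed: 6 (6 lines after 9^1)

9^25 = 717897987691852588770249. Using exponentiation by squaring, this requires 6 multiplications. The key idea: if the exponent is even, square the half-power; if odd, multiply by the base once.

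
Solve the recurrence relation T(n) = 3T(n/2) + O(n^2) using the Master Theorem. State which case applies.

Master Theorem for T(n) = 3T(n/2) + O(n^2):

a = 3, b = 2, c = 2
log_b(a) = log_2(3) = 1.5850

Case 3: c = 2 > log_2(3) = 1.5850
T(n) = O(n^2) = O(n^2)

For T(n) = 3T(n/2) + O(n^2): log_2(3) = 1.5850. This is Case 3 of the Master Theorem (c > log_b(a), work dominated by root), giving O(n^2).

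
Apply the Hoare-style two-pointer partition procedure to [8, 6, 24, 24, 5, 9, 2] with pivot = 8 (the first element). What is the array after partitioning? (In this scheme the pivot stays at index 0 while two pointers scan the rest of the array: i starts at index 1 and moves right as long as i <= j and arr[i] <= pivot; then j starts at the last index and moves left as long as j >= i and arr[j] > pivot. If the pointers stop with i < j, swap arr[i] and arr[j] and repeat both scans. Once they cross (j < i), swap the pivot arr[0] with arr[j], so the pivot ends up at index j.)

Hoare-style two-pointer partition with pivot = 8:

Initial array: [8, 6, 24, 24, 5, 9, 2]

Pointers start at i = 1, j = 6.
i stops at index 2 (arr[2]=24 > 8), j stops at index 6 (arr[6]=2 <= 8): swap arr[2] and arr[6], array becomes [8, 6, 2, 24, 5, 9, 24]
i stops at index 3 (arr[3]=24 > 8), j stops at index 4 (arr[4]=5 <= 8): swap arr[3] and arr[4], array becomes [8, 6, 2, 5, 24, 9, 24]
i ends at 4, j ends at 3: the pointers have crossed (j < i), so scanning stops.

Swap pivot arr[0] with arr[3] to place pivot at position 3: [5, 6, 2, 8, 24, 9, 24]
Pivot position: 3

After partitioning with pivot 8, the array becomes [5, 6, 2, 8, 24, 9, 24]. The pivot is placed at index 3. All elements to the left of the pivot are <= 8, and all elements to the right are > 8.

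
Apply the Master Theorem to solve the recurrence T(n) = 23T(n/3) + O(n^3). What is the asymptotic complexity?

Master Theorem for T(n) = 23T(n/3) + O(n^3):

a = 23, b = 3, c = 3
log_b(a) = log_3(23) = 2.8540

Case 3: c = 3 > log_3(23) = 2.8540
T(n) = O(n^3) = O(n^3)

For T(n) = 23T(n/3) + O(n^3): log_3(23) = 2.8540. This is Case 3 of the Master Theorem (c > log_b(a), work dominated by root), giving O(n^3).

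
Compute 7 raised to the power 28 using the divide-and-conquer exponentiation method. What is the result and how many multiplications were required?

Computing 7^28 by squaring (build up from 7^1; each line after the first costs one multiplication):

7^1 = 7
7^2 = (7^1)^2 = 7^2 = 49
7^3 = 7 * 7^2 = 7 * 49 = 343
7^6 = (7^3)^2 = 343^2 = 117649
7^7 = 7 * 7^6 = 7 * 117649 = 823543
7^14 = (7^7)^2 = 823543^2 = 678223072849
7^28 = (7^14)^2 = 678223072849^2 = 459986536544739960976801

Result: 459986536544739960976801
Multiplications needed: 6 (6 lines after 7^1)

7^28 = 459986536544739960976801. Using exponentiation by squaring, this requires 6 multiplications. The key idea: if the exponent is even, square the half-power; if odd, multiply by the base once.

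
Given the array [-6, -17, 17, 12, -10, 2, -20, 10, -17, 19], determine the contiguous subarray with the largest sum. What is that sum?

Using Kadane's algorithm on [-6, -17, 17, 12, -10, 2, -20, 10, -17, 19]:

Scanning through the array:
Position 1 (value -17): max_ending_here = -17, max_so_far = -6
Position 2 (value 17): max_ending_here = 17, max_so_far = 17
Position 3 (value 12): max_ending_here = 29, max_so_far = 29
Position 4 (value -10): max_ending_here = 19, max_so_far = 29
Position 5 (value 2): max_ending_here = 21, max_so_far = 29
Position 6 (value -20): max_ending_here = 1, max_so_far = 29
Position 7 (value 10): max_ending_here = 11, max_so_far = 29
Position 8 (value -17): max_ending_here = -6, max_so_far = 29
Position 9 (value 19): max_ending_here = 19, max_so_far = 29

Maximum subarray: [17, 12]
Maximum sum: 29

The maximum subarray is [17, 12] with sum 29. This subarray runs from index 2 to index 3.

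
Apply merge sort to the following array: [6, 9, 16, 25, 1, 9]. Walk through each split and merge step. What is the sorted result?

Merge sort trace:

Split: [6, 9, 16, 25, 1, 9] -> [6, 9, 16] and [25, 1, 9]
  Split: [6, 9, 16] -> [6] and [9, 16]
    Split: [9, 16] -> [9] and [16]
    Merge: [9] + [16] -> [9, 16]
  Merge: [6] + [9, 16] -> [6, 9, 16]
  Split: [25, 1, 9] -> [25] and [1, 9]
    Split: [1, 9] -> [1] and [9]
    Merge: [1] + [9] -> [1, 9]
  Merge: [25] + [1, 9] -> [1, 9, 25]
Merge: [6, 9, 16] + [1, 9, 25] -> [1, 6, 9, 9, 16, 25]

Final sorted array: [1, 6, 9, 9, 16, 25]

The merge sort proceeds by recursively splitting the array and merging sorted halves.
After all merges, the sorted array is [1, 6, 9, 9, 16, 25].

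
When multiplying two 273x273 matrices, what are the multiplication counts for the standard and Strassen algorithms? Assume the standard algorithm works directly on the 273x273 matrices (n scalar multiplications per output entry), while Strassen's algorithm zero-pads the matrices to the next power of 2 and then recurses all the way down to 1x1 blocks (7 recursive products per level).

Matrix multiplication for 273x273 matrices:

Strassen's algorithm requires power-of-2 dimensions. Pad 273x273 to 512x512 (next power of 2).

Standard algorithm: 273^3 = 20346417 multiplications
Strassen's algorithm: 7^(log2(512)) = 7^9 = 40353607 multiplications
Difference: 20346417 - 40353607 = -20007190 (Strassen uses MORE here due to padding overhead — for small or just-over-power-of-2 n, padding can outweigh the per-level savings)

Standard: 20346417 multiplications (273^3). Strassen: 40353607 multiplications (7^9, after padding to 512x512). Strassen reduces 8 recursive multiplications to 7 at each level.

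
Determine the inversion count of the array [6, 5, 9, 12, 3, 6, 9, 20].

Finding inversions in [6, 5, 9, 12, 3, 6, 9, 20]:

(0, 1): arr[0]=6 > arr[1]=5
(0, 4): arr[0]=6 > arr[4]=3
(1, 4): arr[1]=5 > arr[4]=3
(2, 4): arr[2]=9 > arr[4]=3
(2, 5): arr[2]=9 > arr[5]=6
(3, 4): arr[3]=12 > arr[4]=3
(3, 5): arr[3]=12 > arr[5]=6
(3, 6): arr[3]=12 > arr[6]=9

Total inversions: 8

The array has 8 inversion(s): (0,1), (0,4), (1,4), (2,4), (2,5), (3,4), (3,5), (3,6). Each pair (i,j) satisfies i < j and arr[i] > arr[j].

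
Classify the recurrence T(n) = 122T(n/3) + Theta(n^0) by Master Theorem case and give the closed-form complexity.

Master Theorem for T(n) = 122T(n/3) + O(n^0):

a = 122, b = 3, c = 0
log_b(a) = log_3(122) = 4.3728

Case 1: c = 0 < log_3(122) = 4.3728
T(n) = O(n^(log_3 122))

For T(n) = 122T(n/3) + O(n^0): log_3(122) = 4.3728. This is Case 1 of the Master Theorem (c < log_b(a), work dominated by leaves), giving O(n^(log_3 122)).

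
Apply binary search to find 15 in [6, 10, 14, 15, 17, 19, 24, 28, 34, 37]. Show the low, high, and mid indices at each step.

Binary search for 15 in [6, 10, 14, 15, 17, 19, 24, 28, 34, 37]:

lo=0, hi=9, mid=4, arr[mid]=17 -> 17 > 15, search left half
lo=0, hi=3, mid=1, arr[mid]=10 -> 10 < 15, search right half
lo=2, hi=3, mid=2, arr[mid]=14 -> 14 < 15, search right half
lo=3, hi=3, mid=3, arr[mid]=15 -> Found target at index 3!

Binary search finds 15 at index 3 after 4 comparisons. The search repeatedly halves the search space by comparing with the middle element.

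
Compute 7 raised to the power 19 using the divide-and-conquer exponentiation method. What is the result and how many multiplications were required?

Computing 7^19 by squaring (build up from 7^1; each line after the first costs one multiplication):

7^1 = 7
7^2 = (7^1)^2 = 7^2 = 49
7^4 = (7^2)^2 = 49^2 = 2401
7^8 = (7^4)^2 = 2401^2 = 5764801
7^9 = 7 * 7^8 = 7 * 5764801 = 40353607
7^18 = (7^9)^2 = 40353607^2 = 1628413597910449
7^19 = 7 * 7^18 = 7 * 1628413597910449 = 11398895185373143

Result: 11398895185373143
Multiplications needed: 6 (6 lines after 7^1)

7^19 = 11398895185373143. Using exponentiation by squaring, this requires 6 multiplications. The key idea: if the exponent is even, square the half-power; if odd, multiply by the base once.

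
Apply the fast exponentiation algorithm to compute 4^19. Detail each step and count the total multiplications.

Computing 4^19 by squaring (build up from 4^1; each line after the first costs one multiplication):

4^1 = 4
4^2 = (4^1)^2 = 4^2 = 16
4^4 = (4^2)^2 = 16^2 = 256
4^8 = (4^4)^2 = 256^2 = 65536
4^9 = 4 * 4^8 = 4 * 65536 = 262144
4^18 = (4^9)^2 = 262144^2 = 68719476736
4^19 = 4 * 4^18 = 4 * 68719476736 = 274877906944

Result: 274877906944
Multiplications needed: 6 (6 lines after 4^1)

4^19 = 274877906944. Using exponentiation by squaring, this requires 6 multiplications. The key idea: if the exponent is even, square the half-power; if odd, multiply by the base once.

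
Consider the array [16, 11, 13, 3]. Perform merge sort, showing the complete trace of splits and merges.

Merge sort trace:

Split: [16, 11, 13, 3] -> [16, 11] and [13, 3]
  Split: [16, 11] -> [16] and [11]
  Merge: [16] + [11] -> [11, 16]
  Split: [13, 3] -> [13] and [3]
  Merge: [13] + [3] -> [3, 13]
Merge: [11, 16] + [3, 13] -> [3, 11, 13, 16]

Final sorted array: [3, 11, 13, 16]

The merge sort proceeds by recursively splitting the array and merging sorted halves.
After all merges, the sorted array is [3, 11, 13, 16].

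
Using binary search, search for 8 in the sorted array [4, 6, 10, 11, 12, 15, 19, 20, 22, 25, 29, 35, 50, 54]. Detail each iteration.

Binary search for 8 in [4, 6, 10, 11, 12, 15, 19, 20, 22, 25, 29, 35, 50, 54]:

lo=0, hi=13, mid=6, arr[mid]=19 -> 19 > 8, search left half
lo=0, hi=5, mid=2, arr[mid]=10 -> 10 > 8, search left half
lo=0, hi=1, mid=0, arr[mid]=4 -> 4 < 8, search right half
lo=1, hi=1, mid=1, arr[mid]=6 -> 6 < 8, search right half
lo=2 > hi=1, target 8 not found

Binary search determines that 8 is not in the array after 4 comparisons. The search space was exhausted without finding the target.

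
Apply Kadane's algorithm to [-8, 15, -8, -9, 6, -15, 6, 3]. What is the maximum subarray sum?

Using Kadane's algorithm on [-8, 15, -8, -9, 6, -15, 6, 3]:

Scanning through the array:
Position 1 (value 15): max_ending_here = 15, max_so_far = 15
Position 2 (value -8): max_ending_here = 7, max_so_far = 15
Position 3 (value -9): max_ending_here = -2, max_so_far = 15
Position 4 (value 6): max_ending_here = 6, max_so_far = 15
Position 5 (value -15): max_ending_here = -9, max_so_far = 15
Position 6 (value 6): max_ending_here = 6, max_so_far = 15
Position 7 (value 3): max_ending_here = 9, max_so_far = 15

Maximum subarray: [15]
Maximum sum: 15

The maximum subarray is [15] with sum 15. This subarray runs from index 1 to index 1.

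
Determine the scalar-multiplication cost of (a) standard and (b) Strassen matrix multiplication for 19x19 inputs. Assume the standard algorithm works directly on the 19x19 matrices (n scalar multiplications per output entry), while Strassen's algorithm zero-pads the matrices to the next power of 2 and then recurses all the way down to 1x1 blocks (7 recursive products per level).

Matrix multiplication for 19x19 matrices:

Strassen's algorithm requires power-of-2 dimensions. Pad 19x19 to 32x32 (next power of 2).

Standard algorithm: 19^3 = 6859 multiplications
Strassen's algorithm: 7^(log2(32)) = 7^5 = 16807 multiplications
Difference: 6859 - 16807 = -9948 (Strassen uses MORE here due to padding overhead — for small or just-over-power-of-2 n, padding can outweigh the per-level savings)

Standard: 6859 multiplications (19^3). Strassen: 16807 multiplications (7^5, after padding to 32x32). Strassen reduces 8 recursive multiplications to 7 at each level.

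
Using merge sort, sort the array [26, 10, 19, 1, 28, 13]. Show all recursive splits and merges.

Merge sort trace:

Split: [26, 10, 19, 1, 28, 13] -> [26, 10, 19] and [1, 28, 13]
  Split: [26, 10, 19] -> [26] and [10, 19]
    Split: [10, 19] -> [10] and [19]
    Merge: [10] + [19] -> [10, 19]
  Merge: [26] + [10, 19] -> [10, 19, 26]
  Split: [1, 28, 13] -> [1] and [28, 13]
    Split: [28, 13] -> [28] and [13]
    Merge: [28] + [13] -> [13, 28]
  Merge: [1] + [13, 28] -> [1, 13, 28]
Merge: [10, 19, 26] + [1, 13, 28] -> [1, 10, 13, 19, 26, 28]

Final sorted array: [1, 10, 13, 19, 26, 28]

The merge sort proceeds by recursively splitting the array and merging sorted halves.
After all merges, the sorted array is [1, 10, 13, 19, 26, 28].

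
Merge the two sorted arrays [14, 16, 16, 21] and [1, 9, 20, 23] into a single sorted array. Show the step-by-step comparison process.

Merging process:

Compare 14 vs 1: take 1 from right. Merged: [1]
Compare 14 vs 9: take 9 from right. Merged: [1, 9]
Compare 14 vs 20: take 14 from left. Merged: [1, 9, 14]
Compare 16 vs 20: take 16 from left. Merged: [1, 9, 14, 16]
Compare 16 vs 20: take 16 from left. Merged: [1, 9, 14, 16, 16]
Compare 21 vs 20: take 20 from right. Merged: [1, 9, 14, 16, 16, 20]
Compare 21 vs 23: take 21 from left. Merged: [1, 9, 14, 16, 16, 20, 21]
Append remaining from right: [23]. Merged: [1, 9, 14, 16, 16, 20, 21, 23]

Final merged array: [1, 9, 14, 16, 16, 20, 21, 23]
Total comparisons: 7

The merged array is [1, 9, 14, 16, 16, 20, 21, 23], requiring 7 comparisons. The merge step runs in O(n) time where n is the total number of elements.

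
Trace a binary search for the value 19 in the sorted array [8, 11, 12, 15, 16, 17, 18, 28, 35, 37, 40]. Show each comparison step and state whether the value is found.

Binary search for 19 in [8, 11, 12, 15, 16, 17, 18, 28, 35, 37, 40]:

lo=0, hi=10, mid=5, arr[mid]=17 -> 17 < 19, search right half
lo=6, hi=10, mid=8, arr[mid]=35 -> 35 > 19, search left half
lo=6, hi=7, mid=6, arr[mid]=18 -> 18 < 19, search right half
lo=7, hi=7, mid=7, arr[mid]=28 -> 28 > 19, search left half
lo=7 > hi=6, target 19 not found

Binary search determines that 19 is not in the array after 4 comparisons. The search space was exhausted without finding the target.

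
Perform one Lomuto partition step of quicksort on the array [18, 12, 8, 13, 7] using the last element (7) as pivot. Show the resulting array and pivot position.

Lomuto partition with pivot = 7:

Initial array: [18, 12, 8, 13, 7]

arr[0]=18 > 7: no swap
arr[1]=12 > 7: no swap
arr[2]=8 > 7: no swap
arr[3]=13 > 7: no swap

Place pivot at position 0: [7, 12, 8, 13, 18]
Pivot position: 0

After partitioning with pivot 7, the array becomes [7, 12, 8, 13, 18]. The pivot is placed at index 0. All elements to the left of the pivot are <= 7, and all elements to the right are > 7.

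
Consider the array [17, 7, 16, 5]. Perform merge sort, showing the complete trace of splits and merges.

Merge sort trace:

Split: [17, 7, 16, 5] -> [17, 7] and [16, 5]
  Split: [17, 7] -> [17] and [7]
  Merge: [17] + [7] -> [7, 17]
  Split: [16, 5] -> [16] and [5]
  Merge: [16] + [5] -> [5, 16]
Merge: [7, 17] + [5, 16] -> [5, 7, 16, 17]

Final sorted array: [5, 7, 16, 17]

The merge sort proceeds by recursively splitting the array and merging sorted halves.
After all merges, the sorted array is [5, 7, 16, 17].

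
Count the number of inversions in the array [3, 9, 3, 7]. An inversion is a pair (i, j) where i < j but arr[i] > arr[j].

Finding inversions in [3, 9, 3, 7]:

(1, 2): arr[1]=9 > arr[2]=3
(1, 3): arr[1]=9 > arr[3]=7

Total inversions: 2

The array has 2 inversion(s): (1,2), (1,3). Each pair (i,j) satisfies i < j and arr[i] > arr[j].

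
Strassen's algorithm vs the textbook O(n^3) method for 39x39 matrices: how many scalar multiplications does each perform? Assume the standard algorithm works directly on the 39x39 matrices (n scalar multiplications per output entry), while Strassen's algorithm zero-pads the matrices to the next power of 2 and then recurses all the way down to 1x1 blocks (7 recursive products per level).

Matrix multiplication for 39x39 matrices:

Strassen's algorithm requires power-of-2 dimensions. Pad 39x39 to 64x64 (next power of 2).

Standard algorithm: 39^3 = 59319 multiplications
Strassen's algorithm: 7^(log2(64)) = 7^6 = 117649 multiplications
Difference: 59319 - 117649 = -58330 (Strassen uses MORE here due to padding overhead — for small or just-over-power-of-2 n, padding can outweigh the per-level savings)

Standard: 59319 multiplications (39^3). Strassen: 117649 multiplications (7^6, after padding to 64x64). Strassen reduces 8 recursive multiplications to 7 at each level.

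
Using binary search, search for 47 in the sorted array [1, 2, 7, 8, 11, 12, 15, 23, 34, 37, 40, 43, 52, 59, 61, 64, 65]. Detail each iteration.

Binary search for 47 in [1, 2, 7, 8, 11, 12, 15, 23, 34, 37, 40, 43, 52, 59, 61, 64, 65]:

lo=0, hi=16, mid=8, arr[mid]=34 -> 34 < 47, search right half
lo=9, hi=16, mid=12, arr[mid]=52 -> 52 > 47, search left half
lo=9, hi=11, mid=10, arr[mid]=40 -> 40 < 47, search right half
lo=11, hi=11, mid=11, arr[mid]=43 -> 43 < 47, search right half
lo=12 > hi=11, target 47 not found

Binary search determines that 47 is not in the array after 4 comparisons. The search space was exhausted without finding the target.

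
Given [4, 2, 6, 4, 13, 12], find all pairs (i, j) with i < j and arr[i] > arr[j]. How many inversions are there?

Finding inversions in [4, 2, 6, 4, 13, 12]:

(0, 1): arr[0]=4 > arr[1]=2
(2, 3): arr[2]=6 > arr[3]=4
(4, 5): arr[4]=13 > arr[5]=12

Total inversions: 3

The array has 3 inversion(s): (0,1), (2,3), (4,5). Each pair (i,j) satisfies i < j and arr[i] > arr[j].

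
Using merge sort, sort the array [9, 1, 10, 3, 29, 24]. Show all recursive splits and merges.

Merge sort trace:

Split: [9, 1, 10, 3, 29, 24] -> [9, 1, 10] and [3, 29, 24]
  Split: [9, 1, 10] -> [9] and [1, 10]
    Split: [1, 10] -> [1] and [10]
    Merge: [1] + [10] -> [1, 10]
  Merge: [9] + [1, 10] -> [1, 9, 10]
  Split: [3, 29, 24] -> [3] and [29, 24]
    Split: [29, 24] -> [29] and [24]
    Merge: [29] + [24] -> [24, 29]
  Merge: [3] + [24, 29] -> [3, 24, 29]
Merge: [1, 9, 10] + [3, 24, 29] -> [1, 3, 9, 10, 24, 29]

Final sorted array: [1, 3, 9, 10, 24, 29]

The merge sort proceeds by recursively splitting the array and merging sorted halves.
After all merges, the sorted array is [1, 3, 9, 10, 24, 29].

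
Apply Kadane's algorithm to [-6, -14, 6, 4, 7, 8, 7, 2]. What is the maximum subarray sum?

Using Kadane's algorithm on [-6, -14, 6, 4, 7, 8, 7, 2]:

Scanning through the array:
Position 1 (value -14): max_ending_here = -14, max_so_far = -6
Position 2 (value 6): max_ending_here = 6, max_so_far = 6
Position 3 (value 4): max_ending_here = 10, max_so_far = 10
Position 4 (value 7): max_ending_here = 17, max_so_far = 17
Position 5 (value 8): max_ending_here = 25, max_so_far = 25
Position 6 (value 7): max_ending_here = 32, max_so_far = 32
Position 7 (value 2): max_ending_here = 34, max_so_far = 34

Maximum subarray: [6, 4, 7, 8, 7, 2]
Maximum sum: 34

The maximum subarray is [6, 4, 7, 8, 7, 2] with sum 34. This subarray runs from index 2 to index 7.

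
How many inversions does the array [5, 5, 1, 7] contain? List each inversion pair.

Finding inversions in [5, 5, 1, 7]:

(0, 2): arr[0]=5 > arr[2]=1
(1, 2): arr[1]=5 > arr[2]=1

Total inversions: 2

The array has 2 inversion(s): (0,2), (1,2). Each pair (i,j) satisfies i < j and arr[i] > arr[j].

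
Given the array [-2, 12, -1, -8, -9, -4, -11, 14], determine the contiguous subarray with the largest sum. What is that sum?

Using Kadane's algorithm on [-2, 12, -1, -8, -9, -4, -11, 14]:

Scanning through the array:
Position 1 (value 12): max_ending_here = 12, max_so_far = 12
Position 2 (value -1): max_ending_here = 11, max_so_far = 12
Position 3 (value -8): max_ending_here = 3, max_so_far = 12
Position 4 (value -9): max_ending_here = -6, max_so_far = 12
Position 5 (value -4): max_ending_here = -4, max_so_far = 12
Position 6 (value -11): max_ending_here = -11, max_so_far = 12
Position 7 (value 14): max_ending_here = 14, max_so_far = 14

Maximum subarray: [14]
Maximum sum: 14

The maximum subarray is [14] with sum 14. This subarray runs from index 7 to index 7.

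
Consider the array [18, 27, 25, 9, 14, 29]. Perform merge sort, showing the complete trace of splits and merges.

Merge sort trace:

Split: [18, 27, 25, 9, 14, 29] -> [18, 27, 25] and [9, 14, 29]
  Split: [18, 27, 25] -> [18] and [27, 25]
    Split: [27, 25] -> [27] and [25]
    Merge: [27] + [25] -> [25, 27]
  Merge: [18] + [25, 27] -> [18, 25, 27]
  Split: [9, 14, 29] -> [9] and [14, 29]
    Split: [14, 29] -> [14] and [29]
    Merge: [14] + [29] -> [14, 29]
  Merge: [9] + [14, 29] -> [9, 14, 29]
Merge: [18, 25, 27] + [9, 14, 29] -> [9, 14, 18, 25, 27, 29]

Final sorted array: [9, 14, 18, 25, 27, 29]

The merge sort proceeds by recursively splitting the array and merging sorted halves.
After all merges, the sorted array is [9, 14, 18, 25, 27, 29].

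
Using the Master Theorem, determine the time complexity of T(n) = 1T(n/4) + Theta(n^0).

Master Theorem for T(n) = 1T(n/4) + O(n^0):

a = 1, b = 4, c = 0
log_b(a) = log_4(1) = 0.0000

Case 2: c = 0 = log_4(1) = 0.0000
T(n) = O(n^0 log n) = O(log n)

For T(n) = 1T(n/4) + O(n^0): log_4(1) = 0.0000. This is Case 2 of the Master Theorem (c = log_b(a), equal work at all levels), giving O(log n).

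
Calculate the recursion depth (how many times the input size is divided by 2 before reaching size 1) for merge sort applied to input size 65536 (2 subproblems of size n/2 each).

For divide and conquer with division factor 2:

Problem sizes at each level:
Level 0: 65536
Level 1: 32768
Level 2: 16384
Level 3: 8192
Level 4: 4096
Level 5: 2048
Level 6: 1024
Level 7: 512
Level 8: 256
Level 9: 128
Level 10: 64
Level 11: 32
Level 12: 16
Level 13: 8
Level 14: 4
Level 15: 2
Level 16: 1

The root is level 0 and the size-1 base case is level 16 (the tree spans levels 0 through 16, i.e. 17 levels counting the root), so the depth is the number of divisions: log_2(65536) = 16

The recursion tree depth is log_2(65536) = 16. At each level, the problem size is divided by 2, so it takes 16 divisions to reduce to a base case of size 1. The algorithm makes 2 recursive calls at each level.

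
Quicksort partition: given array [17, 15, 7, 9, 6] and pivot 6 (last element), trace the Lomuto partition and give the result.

Lomuto partition with pivot = 6:

Initial array: [17, 15, 7, 9, 6]

arr[0]=17 > 6: no swap
arr[1]=15 > 6: no swap
arr[2]=7 > 6: no swap
arr[3]=9 > 6: no swap

Place pivot at position 0: [6, 15, 7, 9, 17]
Pivot position: 0

After partitioning with pivot 6, the array becomes [6, 15, 7, 9, 17]. The pivot is placed at index 0. All elements to the left of the pivot are <= 6, and all elements to the right are > 6.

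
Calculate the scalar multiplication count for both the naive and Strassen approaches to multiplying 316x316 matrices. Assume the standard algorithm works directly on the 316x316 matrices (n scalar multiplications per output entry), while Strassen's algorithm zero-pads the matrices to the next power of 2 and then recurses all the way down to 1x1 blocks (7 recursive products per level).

Matrix multiplication for 316x316 matrices:

Strassen's algorithm requires power-of-2 dimensions. Pad 316x316 to 512x512 (next power of 2).

Standard algorithm: 316^3 = 31554496 multiplications
Strassen's algorithm: 7^(log2(512)) = 7^9 = 40353607 multiplications
Difference: 31554496 - 40353607 = -8799111 (Strassen uses MORE here due to padding overhead — for small or just-over-power-of-2 n, padding can outweigh the per-level savings)

Standard: 31554496 multiplications (316^3). Strassen: 40353607 multiplications (7^9, after padding to 512x512). Strassen reduces 8 recursive multiplications to 7 at each level.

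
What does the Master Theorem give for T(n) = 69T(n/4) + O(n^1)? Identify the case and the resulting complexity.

Master Theorem for T(n) = 69T(n/4) + O(n^1):

a = 69, b = 4, c = 1
log_b(a) = log_4(69) = 3.0543

Case 1: c = 1 < log_4(69) = 3.0543
T(n) = O(n^(log_4 69))

For T(n) = 69T(n/4) + O(n^1): log_4(69) = 3.0543. This is Case 1 of the Master Theorem (c < log_b(a), work dominated by leaves), giving O(n^(log_4 69)).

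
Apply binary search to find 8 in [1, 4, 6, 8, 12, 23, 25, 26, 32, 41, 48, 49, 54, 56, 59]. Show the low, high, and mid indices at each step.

Binary search for 8 in [1, 4, 6, 8, 12, 23, 25, 26, 32, 41, 48, 49, 54, 56, 59]:

lo=0, hi=14, mid=7, arr[mid]=26 -> 26 > 8, search left half
lo=0, hi=6, mid=3, arr[mid]=8 -> Found target at index 3!

Binary search finds 8 at index 3 after 2 comparisons. The search repeatedly halves the search space by comparing with the middle element.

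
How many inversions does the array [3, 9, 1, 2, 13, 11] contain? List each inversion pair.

Finding inversions in [3, 9, 1, 2, 13, 11]:

(0, 2): arr[0]=3 > arr[2]=1
(0, 3): arr[0]=3 > arr[3]=2
(1, 2): arr[1]=9 > arr[2]=1
(1, 3): arr[1]=9 > arr[3]=2
(4, 5): arr[4]=13 > arr[5]=11

Total inversions: 5

The array has 5 inversion(s): (0,2), (0,3), (1,2), (1,3), (4,5). Each pair (i,j) satisfies i < j and arr[i] > arr[j].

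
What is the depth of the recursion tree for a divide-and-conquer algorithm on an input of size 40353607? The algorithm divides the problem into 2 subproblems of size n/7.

For divide and conquer with division factor 7:

Problem sizes at each level:
Level 0: 40353607
Level 1: 5764801
Level 2: 823543
Level 3: 117649
Level 4: 16807
Level 5: 2401
Level 6: 343
Level 7: 49
Level 8: 7
Level 9: 1

The root is level 0 and the size-1 base case is level 9 (the tree spans levels 0 through 9, i.e. 10 levels counting the root), so the depth is the number of divisions: log_7(40353607) = 9

The recursion tree depth is log_7(40353607) = 9. At each level, the problem size is divided by 7, so it takes 9 divisions to reduce to a base case of size 1. The algorithm makes 2 recursive calls at each level.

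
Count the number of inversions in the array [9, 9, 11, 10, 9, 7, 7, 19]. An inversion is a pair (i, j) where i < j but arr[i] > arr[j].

Finding inversions in [9, 9, 11, 10, 9, 7, 7, 19]:

(0, 5): arr[0]=9 > arr[5]=7
(0, 6): arr[0]=9 > arr[6]=7
(1, 5): arr[1]=9 > arr[5]=7
(1, 6): arr[1]=9 > arr[6]=7
(2, 3): arr[2]=11 > arr[3]=10
(2, 4): arr[2]=11 > arr[4]=9
(2, 5): arr[2]=11 > arr[5]=7
(2, 6): arr[2]=11 > arr[6]=7
(3, 4): arr[3]=10 > arr[4]=9
(3, 5): arr[3]=10 > arr[5]=7
(3, 6): arr[3]=10 > arr[6]=7
(4, 5): arr[4]=9 > arr[5]=7
(4, 6): arr[4]=9 > arr[6]=7

Total inversions: 13

The array has 13 inversion(s): (0,5), (0,6), (1,5), (1,6), (2,3), (2,4), (2,5), (2,6), (3,4), (3,5), (3,6), (4,5), (4,6). Each pair (i,j) satisfies i < j and arr[i] > arr[j].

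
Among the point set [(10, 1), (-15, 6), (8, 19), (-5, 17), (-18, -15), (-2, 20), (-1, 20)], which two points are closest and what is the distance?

Computing all pairwise distances among 7 points:

d((10, 1), (-15, 6)) = 25.4951
d((10, 1), (8, 19)) = 18.1108
d((10, 1), (-5, 17)) = 21.9317
d((10, 1), (-18, -15)) = 32.249
d((10, 1), (-2, 20)) = 22.4722
d((10, 1), (-1, 20)) = 21.9545
d((-15, 6), (8, 19)) = 26.4197
d((-15, 6), (-5, 17)) = 14.8661
d((-15, 6), (-18, -15)) = 21.2132
d((-15, 6), (-2, 20)) = 19.105
d((-15, 6), (-1, 20)) = 19.799
d((8, 19), (-5, 17)) = 13.1529
d((8, 19), (-18, -15)) = 42.8019
d((8, 19), (-2, 20)) = 10.0499
d((8, 19), (-1, 20)) = 9.0554
d((-5, 17), (-18, -15)) = 34.5398
d((-5, 17), (-2, 20)) = 4.2426
d((-5, 17), (-1, 20)) = 5.0
d((-18, -15), (-2, 20)) = 38.4838
d((-18, -15), (-1, 20)) = 38.9102
d((-2, 20), (-1, 20)) = 1.0 <-- minimum

Closest pair: (-2, 20) and (-1, 20) with distance 1.0

The closest pair is (-2, 20) and (-1, 20) with Euclidean distance 1.0. For 7 points, brute-force pairwise comparison is shown above. For large n, the divide-and-conquer algorithm (sort by x, recurse on halves, check the dividing strip) achieves O(n log n).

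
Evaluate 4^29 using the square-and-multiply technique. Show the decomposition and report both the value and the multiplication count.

Computing 4^29 by squaring (build up from 4^1; each line after the first costs one multiplication):

4^1 = 4
4^2 = (4^1)^2 = 4^2 = 16
4^3 = 4 * 4^2 = 4 * 16 = 64
4^6 = (4^3)^2 = 64^2 = 4096
4^7 = 4 * 4^6 = 4 * 4096 = 16384
4^14 = (4^7)^2 = 16384^2 = 268435456
4^28 = (4^14)^2 = 268435456^2 = 72057594037927936
4^29 = 4 * 4^28 = 4 * 72057594037927936 = 288230376151711744

Result: 288230376151711744
Multiplications needed: 7 (7 lines after 4^1)

4^29 = 288230376151711744. Using exponentiation by squaring, this requires 7 multiplications. The key idea: if the exponent is even, square the half-power; if odd, multiply by the base once.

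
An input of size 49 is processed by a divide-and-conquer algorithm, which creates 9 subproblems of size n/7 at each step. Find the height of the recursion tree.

For divide and conquer with division factor 7:

Problem sizes at each level:
Level 0: 49
Level 1: 7
Level 2: 1

The root is level 0 and the size-1 base case is level 2 (the tree spans levels 0 through 2, i.e. 3 levels counting the root), so the depth is the number of divisions: log_7(49) = 2

The recursion tree depth is log_7(49) = 2. At each level, the problem size is divided by 7, so it takes 2 divisions to reduce to a base case of size 1. The algorithm makes 9 recursive calls at each level.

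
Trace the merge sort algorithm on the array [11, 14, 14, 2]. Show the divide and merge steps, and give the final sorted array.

Merge sort trace:

Split: [11, 14, 14, 2] -> [11, 14] and [14, 2]
  Split: [11, 14] -> [11] and [14]
  Merge: [11] + [14] -> [11, 14]
  Split: [14, 2] -> [14] and [2]
  Merge: [14] + [2] -> [2, 14]
Merge: [11, 14] + [2, 14] -> [2, 11, 14, 14]

Final sorted array: [2, 11, 14, 14]

The merge sort proceeds by recursively splitting the array and merging sorted halves.
After all merges, the sorted array is [2, 11, 14, 14].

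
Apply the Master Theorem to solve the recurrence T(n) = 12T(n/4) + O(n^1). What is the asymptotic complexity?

Master Theorem for T(n) = 12T(n/4) + O(n^1):

a = 12, b = 4, c = 1
log_b(a) = log_4(12) = 1.7925

Case 1: c = 1 < log_4(12) = 1.7925
T(n) = O(n^(log_4 12))

For T(n) = 12T(n/4) + O(n^1): log_4(12) = 1.7925. This is Case 1 of the Master Theorem (c < log_b(a), work dominated by leaves), giving O(n^(log_4 12)).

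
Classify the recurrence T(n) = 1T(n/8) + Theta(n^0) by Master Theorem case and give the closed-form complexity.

Master Theorem for T(n) = 1T(n/8) + O(n^0):

a = 1, b = 8, c = 0
log_b(a) = log_8(1) = 0.0000

Case 2: c = 0 = log_8(1) = 0.0000
T(n) = O(n^0 log n) = O(log n)

For T(n) = 1T(n/8) + O(n^0): log_8(1) = 0.0000. This is Case 2 of the Master Theorem (c = log_b(a), equal work at all levels), giving O(log n).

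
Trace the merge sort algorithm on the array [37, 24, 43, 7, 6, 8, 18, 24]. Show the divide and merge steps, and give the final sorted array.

Merge sort trace:

Split: [37, 24, 43, 7, 6, 8, 18, 24] -> [37, 24, 43, 7] and [6, 8, 18, 24]
  Split: [37, 24, 43, 7] -> [37, 24] and [43, 7]
    Split: [37, 24] -> [37] and [24]
    Merge: [37] + [24] -> [24, 37]
    Split: [43, 7] -> [43] and [7]
    Merge: [43] + [7] -> [7, 43]
  Merge: [24, 37] + [7, 43] -> [7, 24, 37, 43]
  Split: [6, 8, 18, 24] -> [6, 8] and [18, 24]
    Split: [6, 8] -> [6] and [8]
    Merge: [6] + [8] -> [6, 8]
    Split: [18, 24] -> [18] and [24]
    Merge: [18] + [24] -> [18, 24]
  Merge: [6, 8] + [18, 24] -> [6, 8, 18, 24]
Merge: [7, 24, 37, 43] + [6, 8, 18, 24] -> [6, 7, 8, 18, 24, 24, 37, 43]

Final sorted array: [6, 7, 8, 18, 24, 24, 37, 43]

The merge sort proceeds by recursively splitting the array and merging sorted halves.
After all merges, the sorted array is [6, 7, 8, 18, 24, 24, 37, 43].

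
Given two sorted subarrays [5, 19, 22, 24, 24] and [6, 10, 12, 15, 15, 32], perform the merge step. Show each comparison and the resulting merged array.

Merging process:

Compare 5 vs 6: take 5 from left. Merged: [5]
Compare 19 vs 6: take 6 from right. Merged: [5, 6]
Compare 19 vs 10: take 10 from right. Merged: [5, 6, 10]
Compare 19 vs 12: take 12 from right. Merged: [5, 6, 10, 12]
Compare 19 vs 15: take 15 from right. Merged: [5, 6, 10, 12, 15]
Compare 19 vs 15: take 15 from right. Merged: [5, 6, 10, 12, 15, 15]
Compare 19 vs 32: take 19 from left. Merged: [5, 6, 10, 12, 15, 15, 19]
Compare 22 vs 32: take 22 from left. Merged: [5, 6, 10, 12, 15, 15, 19, 22]
Compare 24 vs 32: take 24 from left. Merged: [5, 6, 10, 12, 15, 15, 19, 22, 24]
Compare 24 vs 32: take 24 from left. Merged: [5, 6, 10, 12, 15, 15, 19, 22, 24, 24]
Append remaining from right: [32]. Merged: [5, 6, 10, 12, 15, 15, 19, 22, 24, 24, 32]

Final merged array: [5, 6, 10, 12, 15, 15, 19, 22, 24, 24, 32]
Total comparisons: 10

The merged array is [5, 6, 10, 12, 15, 15, 19, 22, 24, 24, 32], requiring 10 comparisons. The merge step runs in O(n) time where n is the total number of elements.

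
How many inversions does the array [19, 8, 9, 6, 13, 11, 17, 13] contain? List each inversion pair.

Finding inversions in [19, 8, 9, 6, 13, 11, 17, 13]:

(0, 1): arr[0]=19 > arr[1]=8
(0, 2): arr[0]=19 > arr[2]=9
(0, 3): arr[0]=19 > arr[3]=6
(0, 4): arr[0]=19 > arr[4]=13
(0, 5): arr[0]=19 > arr[5]=11
(0, 6): arr[0]=19 > arr[6]=17
(0, 7): arr[0]=19 > arr[7]=13
(1, 3): arr[1]=8 > arr[3]=6
(2, 3): arr[2]=9 > arr[3]=6
(4, 5): arr[4]=13 > arr[5]=11
(6, 7): arr[6]=17 > arr[7]=13

Total inversions: 11

The array has 11 inversion(s): (0,1), (0,2), (0,3), (0,4), (0,5), (0,6), (0,7), (1,3), (2,3), (4,5), (6,7). Each pair (i,j) satisfies i < j and arr[i] > arr[j].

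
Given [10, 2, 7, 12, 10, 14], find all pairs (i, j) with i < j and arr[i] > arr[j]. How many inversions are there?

Finding inversions in [10, 2, 7, 12, 10, 14]:

(0, 1): arr[0]=10 > arr[1]=2
(0, 2): arr[0]=10 > arr[2]=7
(3, 4): arr[3]=12 > arr[4]=10

Total inversions: 3

The array has 3 inversion(s): (0,1), (0,2), (3,4). Each pair (i,j) satisfies i < j and arr[i] > arr[j].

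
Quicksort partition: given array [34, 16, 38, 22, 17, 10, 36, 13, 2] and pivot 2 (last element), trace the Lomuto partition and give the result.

Lomuto partition with pivot = 2:

Initial array: [34, 16, 38, 22, 17, 10, 36, 13, 2]

arr[0]=34 > 2: no swap
arr[1]=16 > 2: no swap
arr[2]=38 > 2: no swap
arr[3]=22 > 2: no swap
arr[4]=17 > 2: no swap
arr[5]=10 > 2: no swap
arr[6]=36 > 2: no swap
arr[7]=13 > 2: no swap

Place pivot at position 0: [2, 16, 38, 22, 17, 10, 36, 13, 34]
Pivot position: 0

After partitioning with pivot 2, the array becomes [2, 16, 38, 22, 17, 10, 36, 13, 34]. The pivot is placed at index 0. All elements to the left of the pivot are <= 2, and all elements to the right are > 2.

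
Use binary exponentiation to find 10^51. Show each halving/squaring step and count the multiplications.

Computing 10^51 by squaring (build up from 10^1; each line after the first costs one multiplication):

10^1 = 10
10^2 = (10^1)^2 = 10^2 = 100
10^3 = 10 * 10^2 = 10 * 100 = 1000
10^6 = (10^3)^2 = 1000^2 = 1000000
10^12 = (10^6)^2 = 1000000^2 = 1000000000000
10^24 = (10^12)^2 = 1000000000000^2 = 1000000000000000000000000
10^25 = 10 * 10^24 = 10 * 1000000000000000000000000 = 10000000000000000000000000
10^50 = (10^25)^2 = 10000000000000000000000000^2 = 100000000000000000000000000000000000000000000000000
10^51 = 10 * 10^50 = 10 * 100000000000000000000000000000000000000000000000000 = 1000000000000000000000000000000000000000000000000000

Result: 1000000000000000000000000000000000000000000000000000
Multiplications needed: 8 (8 lines after 10^1)

10^51 = 1000000000000000000000000000000000000000000000000000. Using exponentiation by squaring, this requires 8 multiplications. The key idea: if the exponent is even, square the half-power; if odd, multiply by the base once.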